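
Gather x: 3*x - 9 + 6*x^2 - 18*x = 6*x^2 - 15*x - 9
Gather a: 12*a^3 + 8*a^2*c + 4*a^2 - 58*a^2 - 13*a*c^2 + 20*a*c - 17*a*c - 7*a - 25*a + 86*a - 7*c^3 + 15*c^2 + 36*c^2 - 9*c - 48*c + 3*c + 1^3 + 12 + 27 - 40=12*a^3 + a^2*(8*c - 54) + a*(-13*c^2 + 3*c + 54) - 7*c^3 + 51*c^2 - 54*c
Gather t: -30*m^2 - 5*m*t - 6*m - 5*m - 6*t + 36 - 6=-30*m^2 - 11*m + t*(-5*m - 6) + 30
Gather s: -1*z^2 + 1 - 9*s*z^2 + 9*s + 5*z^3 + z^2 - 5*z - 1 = s*(9 - 9*z^2) + 5*z^3 - 5*z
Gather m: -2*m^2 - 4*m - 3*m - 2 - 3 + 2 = -2*m^2 - 7*m - 3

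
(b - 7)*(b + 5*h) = b^2 + 5*b*h - 7*b - 35*h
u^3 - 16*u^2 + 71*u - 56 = (u - 8)*(u - 7)*(u - 1)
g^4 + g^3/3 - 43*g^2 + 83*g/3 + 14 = (g - 6)*(g - 1)*(g + 1/3)*(g + 7)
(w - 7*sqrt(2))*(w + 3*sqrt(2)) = w^2 - 4*sqrt(2)*w - 42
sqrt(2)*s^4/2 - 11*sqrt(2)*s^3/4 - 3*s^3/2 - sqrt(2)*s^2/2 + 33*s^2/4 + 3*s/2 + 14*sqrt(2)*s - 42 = (s - 4)*(s - 7/2)*(s - 3*sqrt(2)/2)*(sqrt(2)*s/2 + sqrt(2))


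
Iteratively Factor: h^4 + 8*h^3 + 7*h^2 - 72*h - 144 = (h + 4)*(h^3 + 4*h^2 - 9*h - 36) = (h + 4)^2*(h^2 - 9) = (h - 3)*(h + 4)^2*(h + 3)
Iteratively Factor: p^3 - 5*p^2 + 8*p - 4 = (p - 1)*(p^2 - 4*p + 4) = (p - 2)*(p - 1)*(p - 2)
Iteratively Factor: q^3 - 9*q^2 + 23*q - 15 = (q - 1)*(q^2 - 8*q + 15) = (q - 3)*(q - 1)*(q - 5)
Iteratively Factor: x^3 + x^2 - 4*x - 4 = (x + 2)*(x^2 - x - 2) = (x + 1)*(x + 2)*(x - 2)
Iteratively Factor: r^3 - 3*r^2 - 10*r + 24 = (r + 3)*(r^2 - 6*r + 8) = (r - 2)*(r + 3)*(r - 4)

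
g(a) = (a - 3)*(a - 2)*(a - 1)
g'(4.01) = 11.12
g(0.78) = -0.60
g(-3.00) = -120.00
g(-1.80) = -51.07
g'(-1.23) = 30.30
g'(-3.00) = 74.00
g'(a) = (a - 3)*(a - 2) + (a - 3)*(a - 1) + (a - 2)*(a - 1)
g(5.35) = 34.25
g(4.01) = 6.11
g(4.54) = 13.85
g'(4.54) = 18.35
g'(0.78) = 3.47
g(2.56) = -0.38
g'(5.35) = 32.67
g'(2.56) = -0.06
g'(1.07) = 1.59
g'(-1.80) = 42.32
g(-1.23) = -30.47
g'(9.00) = 146.00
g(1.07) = 0.13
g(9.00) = 336.00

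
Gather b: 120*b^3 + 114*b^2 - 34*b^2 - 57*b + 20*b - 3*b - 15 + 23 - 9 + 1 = 120*b^3 + 80*b^2 - 40*b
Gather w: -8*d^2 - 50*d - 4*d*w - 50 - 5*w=-8*d^2 - 50*d + w*(-4*d - 5) - 50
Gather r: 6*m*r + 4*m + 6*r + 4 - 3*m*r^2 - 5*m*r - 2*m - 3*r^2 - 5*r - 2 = 2*m + r^2*(-3*m - 3) + r*(m + 1) + 2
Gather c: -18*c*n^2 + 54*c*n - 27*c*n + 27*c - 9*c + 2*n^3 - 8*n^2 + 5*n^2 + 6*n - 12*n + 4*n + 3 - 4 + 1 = c*(-18*n^2 + 27*n + 18) + 2*n^3 - 3*n^2 - 2*n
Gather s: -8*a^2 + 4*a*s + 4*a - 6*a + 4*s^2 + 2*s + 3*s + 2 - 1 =-8*a^2 - 2*a + 4*s^2 + s*(4*a + 5) + 1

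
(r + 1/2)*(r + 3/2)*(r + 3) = r^3 + 5*r^2 + 27*r/4 + 9/4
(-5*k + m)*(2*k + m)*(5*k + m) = -50*k^3 - 25*k^2*m + 2*k*m^2 + m^3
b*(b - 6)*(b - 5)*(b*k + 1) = b^4*k - 11*b^3*k + b^3 + 30*b^2*k - 11*b^2 + 30*b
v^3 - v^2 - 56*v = v*(v - 8)*(v + 7)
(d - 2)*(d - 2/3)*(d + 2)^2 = d^4 + 4*d^3/3 - 16*d^2/3 - 16*d/3 + 16/3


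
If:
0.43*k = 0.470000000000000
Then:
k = 1.09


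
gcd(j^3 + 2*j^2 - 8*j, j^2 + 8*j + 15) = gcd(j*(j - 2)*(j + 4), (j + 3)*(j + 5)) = 1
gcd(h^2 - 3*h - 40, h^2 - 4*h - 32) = h - 8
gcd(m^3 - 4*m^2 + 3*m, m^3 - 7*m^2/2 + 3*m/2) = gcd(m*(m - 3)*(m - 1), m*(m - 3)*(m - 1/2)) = m^2 - 3*m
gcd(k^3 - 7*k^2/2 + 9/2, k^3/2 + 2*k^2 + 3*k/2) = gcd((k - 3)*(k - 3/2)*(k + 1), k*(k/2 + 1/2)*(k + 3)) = k + 1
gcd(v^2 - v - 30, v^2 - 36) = v - 6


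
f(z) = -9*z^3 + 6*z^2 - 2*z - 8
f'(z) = -27*z^2 + 12*z - 2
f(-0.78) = 1.48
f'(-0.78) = -27.79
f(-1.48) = 37.28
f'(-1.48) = -78.90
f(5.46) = -1304.99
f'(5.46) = -741.39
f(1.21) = -17.58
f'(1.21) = -27.01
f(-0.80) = 2.05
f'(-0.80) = -28.88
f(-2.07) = 101.68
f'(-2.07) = -142.53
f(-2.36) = 148.44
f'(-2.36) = -180.70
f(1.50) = -27.88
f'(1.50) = -44.75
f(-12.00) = 16432.00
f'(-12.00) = -4034.00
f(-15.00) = 31747.00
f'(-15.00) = -6257.00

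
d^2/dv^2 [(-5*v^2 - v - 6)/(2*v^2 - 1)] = 2*(-4*v^3 - 102*v^2 - 6*v - 17)/(8*v^6 - 12*v^4 + 6*v^2 - 1)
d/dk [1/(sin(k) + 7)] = -cos(k)/(sin(k) + 7)^2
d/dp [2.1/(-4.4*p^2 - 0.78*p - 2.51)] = (18.48*p + 1.638)/(4.4*p^2 + 0.78*p + 2.51)^2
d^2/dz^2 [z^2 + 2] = 2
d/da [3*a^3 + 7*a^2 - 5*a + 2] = 9*a^2 + 14*a - 5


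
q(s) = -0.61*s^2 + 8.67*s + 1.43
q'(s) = 8.67 - 1.22*s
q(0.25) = 3.56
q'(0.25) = 8.36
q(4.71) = 28.73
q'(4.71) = 2.92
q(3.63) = 24.86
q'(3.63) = 4.24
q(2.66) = 20.18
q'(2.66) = 5.42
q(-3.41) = -35.23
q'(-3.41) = 12.83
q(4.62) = 28.47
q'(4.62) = 3.03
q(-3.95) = -42.33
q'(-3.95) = 13.49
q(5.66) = 30.96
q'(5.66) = 1.76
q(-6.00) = -72.55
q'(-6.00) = 15.99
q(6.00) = 31.49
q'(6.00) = 1.35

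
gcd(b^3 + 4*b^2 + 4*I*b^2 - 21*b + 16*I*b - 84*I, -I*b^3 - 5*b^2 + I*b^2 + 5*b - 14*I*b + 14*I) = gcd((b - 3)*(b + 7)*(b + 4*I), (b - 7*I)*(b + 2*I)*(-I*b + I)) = 1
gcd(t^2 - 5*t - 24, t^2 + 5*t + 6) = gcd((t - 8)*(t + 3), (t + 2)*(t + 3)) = t + 3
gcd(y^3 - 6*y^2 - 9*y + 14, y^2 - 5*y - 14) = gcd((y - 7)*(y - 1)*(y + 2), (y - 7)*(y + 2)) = y^2 - 5*y - 14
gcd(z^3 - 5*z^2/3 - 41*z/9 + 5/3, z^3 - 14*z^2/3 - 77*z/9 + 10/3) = z^2 + 4*z/3 - 5/9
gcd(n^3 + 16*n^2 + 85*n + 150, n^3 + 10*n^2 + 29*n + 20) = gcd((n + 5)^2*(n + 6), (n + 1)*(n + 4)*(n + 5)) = n + 5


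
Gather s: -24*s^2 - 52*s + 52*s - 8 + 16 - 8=-24*s^2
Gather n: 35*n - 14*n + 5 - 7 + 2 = 21*n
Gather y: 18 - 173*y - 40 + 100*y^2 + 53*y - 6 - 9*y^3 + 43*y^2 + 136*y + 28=-9*y^3 + 143*y^2 + 16*y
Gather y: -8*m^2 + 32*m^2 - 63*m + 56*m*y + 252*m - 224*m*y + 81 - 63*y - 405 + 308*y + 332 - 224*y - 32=24*m^2 + 189*m + y*(21 - 168*m) - 24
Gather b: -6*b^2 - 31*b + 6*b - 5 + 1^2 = -6*b^2 - 25*b - 4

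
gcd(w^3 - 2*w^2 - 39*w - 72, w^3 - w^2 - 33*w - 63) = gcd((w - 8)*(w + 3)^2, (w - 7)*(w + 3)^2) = w^2 + 6*w + 9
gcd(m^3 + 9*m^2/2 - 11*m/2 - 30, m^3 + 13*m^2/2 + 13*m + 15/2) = m + 3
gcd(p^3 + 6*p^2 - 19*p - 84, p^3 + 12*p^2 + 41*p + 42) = p^2 + 10*p + 21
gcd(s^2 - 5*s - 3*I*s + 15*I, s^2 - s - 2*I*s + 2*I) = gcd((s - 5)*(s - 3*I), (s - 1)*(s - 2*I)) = 1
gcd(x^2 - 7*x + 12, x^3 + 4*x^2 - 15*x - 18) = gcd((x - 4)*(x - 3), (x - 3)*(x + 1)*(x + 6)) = x - 3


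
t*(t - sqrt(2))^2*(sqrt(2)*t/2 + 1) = sqrt(2)*t^4/2 - t^3 - sqrt(2)*t^2 + 2*t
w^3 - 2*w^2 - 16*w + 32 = (w - 4)*(w - 2)*(w + 4)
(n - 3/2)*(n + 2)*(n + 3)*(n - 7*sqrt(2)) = n^4 - 7*sqrt(2)*n^3 + 7*n^3/2 - 49*sqrt(2)*n^2/2 - 3*n^2/2 - 9*n + 21*sqrt(2)*n/2 + 63*sqrt(2)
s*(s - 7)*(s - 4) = s^3 - 11*s^2 + 28*s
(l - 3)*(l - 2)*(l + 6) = l^3 + l^2 - 24*l + 36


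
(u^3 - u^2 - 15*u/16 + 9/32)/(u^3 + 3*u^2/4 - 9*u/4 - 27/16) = (4*u - 1)/(2*(2*u + 3))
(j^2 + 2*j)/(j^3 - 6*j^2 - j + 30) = j/(j^2 - 8*j + 15)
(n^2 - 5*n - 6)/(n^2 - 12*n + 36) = (n + 1)/(n - 6)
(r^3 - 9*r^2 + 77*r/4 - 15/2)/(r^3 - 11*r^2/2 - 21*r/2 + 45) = (r - 1/2)/(r + 3)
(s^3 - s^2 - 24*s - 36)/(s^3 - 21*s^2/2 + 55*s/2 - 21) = 2*(s^3 - s^2 - 24*s - 36)/(2*s^3 - 21*s^2 + 55*s - 42)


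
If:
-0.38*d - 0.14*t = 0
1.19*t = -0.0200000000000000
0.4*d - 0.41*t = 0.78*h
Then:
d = 0.01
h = 0.01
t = -0.02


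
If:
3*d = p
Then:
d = p/3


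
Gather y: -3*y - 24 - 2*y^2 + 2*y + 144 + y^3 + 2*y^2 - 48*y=y^3 - 49*y + 120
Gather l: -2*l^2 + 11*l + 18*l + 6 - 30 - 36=-2*l^2 + 29*l - 60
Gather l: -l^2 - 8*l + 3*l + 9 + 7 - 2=-l^2 - 5*l + 14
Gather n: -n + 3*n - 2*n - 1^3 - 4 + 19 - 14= 0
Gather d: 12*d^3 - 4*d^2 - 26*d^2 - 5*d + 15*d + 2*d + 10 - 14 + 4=12*d^3 - 30*d^2 + 12*d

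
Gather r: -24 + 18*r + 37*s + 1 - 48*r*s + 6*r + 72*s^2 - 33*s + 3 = r*(24 - 48*s) + 72*s^2 + 4*s - 20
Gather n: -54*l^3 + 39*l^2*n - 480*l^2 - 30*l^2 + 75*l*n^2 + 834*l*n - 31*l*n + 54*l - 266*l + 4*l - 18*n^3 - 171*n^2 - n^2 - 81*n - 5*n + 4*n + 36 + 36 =-54*l^3 - 510*l^2 - 208*l - 18*n^3 + n^2*(75*l - 172) + n*(39*l^2 + 803*l - 82) + 72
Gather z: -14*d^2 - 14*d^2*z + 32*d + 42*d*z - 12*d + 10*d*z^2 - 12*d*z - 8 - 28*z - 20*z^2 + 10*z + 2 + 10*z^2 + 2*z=-14*d^2 + 20*d + z^2*(10*d - 10) + z*(-14*d^2 + 30*d - 16) - 6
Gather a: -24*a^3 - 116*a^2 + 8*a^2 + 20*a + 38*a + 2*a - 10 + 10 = -24*a^3 - 108*a^2 + 60*a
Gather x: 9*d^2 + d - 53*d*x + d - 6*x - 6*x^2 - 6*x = 9*d^2 + 2*d - 6*x^2 + x*(-53*d - 12)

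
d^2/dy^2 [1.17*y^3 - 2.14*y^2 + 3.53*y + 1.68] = 7.02*y - 4.28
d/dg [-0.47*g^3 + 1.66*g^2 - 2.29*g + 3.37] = -1.41*g^2 + 3.32*g - 2.29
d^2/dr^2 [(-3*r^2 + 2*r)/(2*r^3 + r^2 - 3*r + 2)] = 2*r*(-12*r^5 + 24*r^4 - 42*r^3 + 89*r^2 - 30*r - 12)/(8*r^9 + 12*r^8 - 30*r^7 - 11*r^6 + 69*r^5 - 39*r^4 - 39*r^3 + 66*r^2 - 36*r + 8)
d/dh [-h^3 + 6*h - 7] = 6 - 3*h^2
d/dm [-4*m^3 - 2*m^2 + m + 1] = -12*m^2 - 4*m + 1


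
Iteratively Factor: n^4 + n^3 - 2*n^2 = (n - 1)*(n^3 + 2*n^2) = (n - 1)*(n + 2)*(n^2) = n*(n - 1)*(n + 2)*(n)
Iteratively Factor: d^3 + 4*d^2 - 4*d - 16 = (d - 2)*(d^2 + 6*d + 8) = (d - 2)*(d + 2)*(d + 4)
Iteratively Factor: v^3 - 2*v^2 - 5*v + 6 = (v + 2)*(v^2 - 4*v + 3) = (v - 1)*(v + 2)*(v - 3)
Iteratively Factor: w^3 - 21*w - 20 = (w - 5)*(w^2 + 5*w + 4) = (w - 5)*(w + 1)*(w + 4)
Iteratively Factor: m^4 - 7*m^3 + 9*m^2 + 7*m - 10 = (m + 1)*(m^3 - 8*m^2 + 17*m - 10) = (m - 1)*(m + 1)*(m^2 - 7*m + 10) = (m - 2)*(m - 1)*(m + 1)*(m - 5)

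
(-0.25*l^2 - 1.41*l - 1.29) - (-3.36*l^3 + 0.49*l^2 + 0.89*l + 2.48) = 3.36*l^3 - 0.74*l^2 - 2.3*l - 3.77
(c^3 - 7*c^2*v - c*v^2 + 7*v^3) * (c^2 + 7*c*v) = c^5 - 50*c^3*v^2 + 49*c*v^4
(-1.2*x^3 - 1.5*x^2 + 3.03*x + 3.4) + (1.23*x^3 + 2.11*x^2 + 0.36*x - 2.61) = 0.03*x^3 + 0.61*x^2 + 3.39*x + 0.79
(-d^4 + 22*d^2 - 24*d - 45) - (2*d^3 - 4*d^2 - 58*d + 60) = -d^4 - 2*d^3 + 26*d^2 + 34*d - 105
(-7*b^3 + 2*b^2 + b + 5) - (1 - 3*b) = -7*b^3 + 2*b^2 + 4*b + 4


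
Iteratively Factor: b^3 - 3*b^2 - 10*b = (b)*(b^2 - 3*b - 10) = b*(b + 2)*(b - 5)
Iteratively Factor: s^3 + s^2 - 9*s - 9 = (s + 3)*(s^2 - 2*s - 3) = (s + 1)*(s + 3)*(s - 3)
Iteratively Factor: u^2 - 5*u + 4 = (u - 4)*(u - 1)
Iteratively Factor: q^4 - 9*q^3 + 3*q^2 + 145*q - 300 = (q - 5)*(q^3 - 4*q^2 - 17*q + 60) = (q - 5)*(q + 4)*(q^2 - 8*q + 15) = (q - 5)*(q - 3)*(q + 4)*(q - 5)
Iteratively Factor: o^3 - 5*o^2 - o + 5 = (o - 1)*(o^2 - 4*o - 5) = (o - 5)*(o - 1)*(o + 1)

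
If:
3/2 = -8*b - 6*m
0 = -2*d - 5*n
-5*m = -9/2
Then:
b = -69/80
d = -5*n/2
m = 9/10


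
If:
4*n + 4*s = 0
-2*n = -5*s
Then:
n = 0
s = 0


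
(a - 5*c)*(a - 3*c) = a^2 - 8*a*c + 15*c^2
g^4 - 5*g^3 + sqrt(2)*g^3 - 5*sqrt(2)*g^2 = g^2*(g - 5)*(g + sqrt(2))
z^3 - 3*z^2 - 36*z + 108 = (z - 6)*(z - 3)*(z + 6)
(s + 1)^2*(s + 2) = s^3 + 4*s^2 + 5*s + 2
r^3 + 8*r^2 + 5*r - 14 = (r - 1)*(r + 2)*(r + 7)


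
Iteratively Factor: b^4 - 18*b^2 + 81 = (b - 3)*(b^3 + 3*b^2 - 9*b - 27) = (b - 3)^2*(b^2 + 6*b + 9) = (b - 3)^2*(b + 3)*(b + 3)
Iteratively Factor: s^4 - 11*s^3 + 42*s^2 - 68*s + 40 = (s - 2)*(s^3 - 9*s^2 + 24*s - 20) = (s - 5)*(s - 2)*(s^2 - 4*s + 4) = (s - 5)*(s - 2)^2*(s - 2)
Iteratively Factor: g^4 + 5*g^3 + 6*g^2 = (g + 2)*(g^3 + 3*g^2) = g*(g + 2)*(g^2 + 3*g) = g*(g + 2)*(g + 3)*(g)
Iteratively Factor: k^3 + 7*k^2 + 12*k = (k)*(k^2 + 7*k + 12) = k*(k + 3)*(k + 4)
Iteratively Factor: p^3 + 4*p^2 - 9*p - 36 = (p + 4)*(p^2 - 9) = (p + 3)*(p + 4)*(p - 3)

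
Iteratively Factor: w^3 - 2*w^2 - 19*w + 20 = (w + 4)*(w^2 - 6*w + 5) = (w - 1)*(w + 4)*(w - 5)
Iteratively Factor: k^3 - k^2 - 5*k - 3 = (k + 1)*(k^2 - 2*k - 3) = (k - 3)*(k + 1)*(k + 1)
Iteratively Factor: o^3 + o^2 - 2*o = (o + 2)*(o^2 - o) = (o - 1)*(o + 2)*(o)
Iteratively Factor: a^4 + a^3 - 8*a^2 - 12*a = (a + 2)*(a^3 - a^2 - 6*a) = (a - 3)*(a + 2)*(a^2 + 2*a) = (a - 3)*(a + 2)^2*(a)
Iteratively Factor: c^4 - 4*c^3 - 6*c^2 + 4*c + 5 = (c - 1)*(c^3 - 3*c^2 - 9*c - 5) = (c - 5)*(c - 1)*(c^2 + 2*c + 1) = (c - 5)*(c - 1)*(c + 1)*(c + 1)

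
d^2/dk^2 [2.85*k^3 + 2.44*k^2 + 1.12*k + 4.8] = 17.1*k + 4.88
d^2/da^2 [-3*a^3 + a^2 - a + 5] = 2 - 18*a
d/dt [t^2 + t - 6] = 2*t + 1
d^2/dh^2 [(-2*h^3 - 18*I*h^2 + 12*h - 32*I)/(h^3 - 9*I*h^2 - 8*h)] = 8*(-9*I*h^3 + 24*h^2 - 192*I*h - 512)/(h^3*(h^3 - 24*I*h^2 - 192*h + 512*I))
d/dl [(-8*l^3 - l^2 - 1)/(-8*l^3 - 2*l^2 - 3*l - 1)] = (8*l^4 + 48*l^3 + 3*l^2 - 2*l - 3)/(64*l^6 + 32*l^5 + 52*l^4 + 28*l^3 + 13*l^2 + 6*l + 1)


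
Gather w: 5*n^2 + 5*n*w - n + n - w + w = 5*n^2 + 5*n*w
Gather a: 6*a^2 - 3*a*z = 6*a^2 - 3*a*z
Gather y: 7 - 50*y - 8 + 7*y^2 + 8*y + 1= 7*y^2 - 42*y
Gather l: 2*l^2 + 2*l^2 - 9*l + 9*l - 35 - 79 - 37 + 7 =4*l^2 - 144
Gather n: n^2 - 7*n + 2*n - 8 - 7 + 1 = n^2 - 5*n - 14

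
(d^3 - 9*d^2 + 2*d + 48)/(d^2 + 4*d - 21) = (d^2 - 6*d - 16)/(d + 7)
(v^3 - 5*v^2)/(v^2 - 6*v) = v*(v - 5)/(v - 6)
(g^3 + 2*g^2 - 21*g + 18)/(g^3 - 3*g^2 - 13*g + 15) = (g^2 + 3*g - 18)/(g^2 - 2*g - 15)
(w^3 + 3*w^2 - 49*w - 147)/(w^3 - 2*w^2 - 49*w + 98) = (w + 3)/(w - 2)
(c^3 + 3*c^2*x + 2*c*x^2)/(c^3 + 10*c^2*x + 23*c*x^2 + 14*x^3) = c/(c + 7*x)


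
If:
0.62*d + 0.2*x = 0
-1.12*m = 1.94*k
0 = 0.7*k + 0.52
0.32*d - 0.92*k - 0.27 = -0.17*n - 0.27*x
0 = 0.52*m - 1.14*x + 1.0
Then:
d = -0.47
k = -0.74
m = 1.29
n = -3.87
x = 1.46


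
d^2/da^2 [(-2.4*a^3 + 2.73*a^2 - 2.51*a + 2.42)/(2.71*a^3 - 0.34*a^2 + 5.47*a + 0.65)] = (35.676066*a^6 + 102.859134*a^5 + 35.0679419999998*a^4 - 163.693088*a^3 + 222.395796*a^2 - 61.993536*a + 166.042256)/(19.902511*a^9 - 7.490982*a^8 + 121.456509*a^7 - 15.958657*a^6 + 241.560453*a^5 + 27.518532*a^4 + 159.849028*a^3 + 57.914805*a^2 + 6.933225*a + 0.274625)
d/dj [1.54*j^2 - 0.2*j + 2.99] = 3.08*j - 0.2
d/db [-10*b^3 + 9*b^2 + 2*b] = -30*b^2 + 18*b + 2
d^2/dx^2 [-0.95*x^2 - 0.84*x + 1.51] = -1.90000000000000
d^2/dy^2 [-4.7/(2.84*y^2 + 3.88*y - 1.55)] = (75.81664*y^2 + 103.58048*y - 4.7*(5.68*y + 3.88)*(11.36*y + 7.76) - 41.3788)/(2.84*y^2 + 3.88*y - 1.55)^3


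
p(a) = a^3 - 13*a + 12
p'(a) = 3*a^2 - 13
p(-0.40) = 17.14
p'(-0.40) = -12.52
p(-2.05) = 30.03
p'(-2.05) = -0.39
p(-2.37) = 29.50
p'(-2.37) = 3.85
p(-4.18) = -6.69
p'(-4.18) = 39.42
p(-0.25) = 15.23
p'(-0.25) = -12.81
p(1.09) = -0.87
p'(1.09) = -9.44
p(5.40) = 99.26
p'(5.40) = 74.48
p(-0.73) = 21.10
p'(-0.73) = -11.40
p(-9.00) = -600.00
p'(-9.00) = 230.00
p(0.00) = 12.00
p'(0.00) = -13.00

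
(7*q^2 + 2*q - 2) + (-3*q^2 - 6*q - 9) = 4*q^2 - 4*q - 11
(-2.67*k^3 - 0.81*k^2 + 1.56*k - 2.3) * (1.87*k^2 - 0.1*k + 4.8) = -4.9929*k^5 - 1.2477*k^4 - 9.8178*k^3 - 8.345*k^2 + 7.718*k - 11.04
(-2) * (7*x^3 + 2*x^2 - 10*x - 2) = -14*x^3 - 4*x^2 + 20*x + 4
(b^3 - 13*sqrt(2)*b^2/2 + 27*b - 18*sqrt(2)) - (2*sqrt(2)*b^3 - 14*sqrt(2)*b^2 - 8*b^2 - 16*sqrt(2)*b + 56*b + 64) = -2*sqrt(2)*b^3 + b^3 + 8*b^2 + 15*sqrt(2)*b^2/2 - 29*b + 16*sqrt(2)*b - 64 - 18*sqrt(2)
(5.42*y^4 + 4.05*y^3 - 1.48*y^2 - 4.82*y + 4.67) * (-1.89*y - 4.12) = -10.2438*y^5 - 29.9849*y^4 - 13.8888*y^3 + 15.2074*y^2 + 11.0321*y - 19.2404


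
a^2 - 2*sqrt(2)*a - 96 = (a - 8*sqrt(2))*(a + 6*sqrt(2))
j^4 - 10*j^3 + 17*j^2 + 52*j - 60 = (j - 6)*(j - 5)*(j - 1)*(j + 2)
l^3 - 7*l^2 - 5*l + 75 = (l - 5)^2*(l + 3)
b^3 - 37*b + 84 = (b - 4)*(b - 3)*(b + 7)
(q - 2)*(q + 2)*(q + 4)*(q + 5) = q^4 + 9*q^3 + 16*q^2 - 36*q - 80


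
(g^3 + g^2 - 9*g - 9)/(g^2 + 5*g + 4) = (g^2 - 9)/(g + 4)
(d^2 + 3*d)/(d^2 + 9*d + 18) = d/(d + 6)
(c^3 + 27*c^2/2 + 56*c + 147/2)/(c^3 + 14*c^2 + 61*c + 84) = (c + 7/2)/(c + 4)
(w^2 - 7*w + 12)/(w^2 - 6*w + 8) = (w - 3)/(w - 2)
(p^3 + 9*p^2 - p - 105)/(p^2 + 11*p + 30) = (p^2 + 4*p - 21)/(p + 6)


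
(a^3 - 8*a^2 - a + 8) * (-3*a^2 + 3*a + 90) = -3*a^5 + 27*a^4 + 69*a^3 - 747*a^2 - 66*a + 720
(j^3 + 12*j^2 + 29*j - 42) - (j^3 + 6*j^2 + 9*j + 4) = 6*j^2 + 20*j - 46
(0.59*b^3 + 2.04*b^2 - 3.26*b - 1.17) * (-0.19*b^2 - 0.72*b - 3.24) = -0.1121*b^5 - 0.8124*b^4 - 2.761*b^3 - 4.0401*b^2 + 11.4048*b + 3.7908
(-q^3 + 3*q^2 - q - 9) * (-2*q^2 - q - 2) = 2*q^5 - 5*q^4 + q^3 + 13*q^2 + 11*q + 18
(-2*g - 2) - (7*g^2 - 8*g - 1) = -7*g^2 + 6*g - 1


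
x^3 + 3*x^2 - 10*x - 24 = (x - 3)*(x + 2)*(x + 4)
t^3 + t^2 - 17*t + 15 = (t - 3)*(t - 1)*(t + 5)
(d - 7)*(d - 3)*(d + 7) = d^3 - 3*d^2 - 49*d + 147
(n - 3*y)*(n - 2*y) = n^2 - 5*n*y + 6*y^2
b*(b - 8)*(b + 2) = b^3 - 6*b^2 - 16*b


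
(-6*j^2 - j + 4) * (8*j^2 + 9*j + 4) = -48*j^4 - 62*j^3 - j^2 + 32*j + 16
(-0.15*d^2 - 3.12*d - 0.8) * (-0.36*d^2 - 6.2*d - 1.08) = 0.054*d^4 + 2.0532*d^3 + 19.794*d^2 + 8.3296*d + 0.864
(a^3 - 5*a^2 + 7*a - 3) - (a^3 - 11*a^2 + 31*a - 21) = 6*a^2 - 24*a + 18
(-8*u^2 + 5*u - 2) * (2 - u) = 8*u^3 - 21*u^2 + 12*u - 4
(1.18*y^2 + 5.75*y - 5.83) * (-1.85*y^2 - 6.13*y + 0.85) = -2.183*y^4 - 17.8709*y^3 - 23.459*y^2 + 40.6254*y - 4.9555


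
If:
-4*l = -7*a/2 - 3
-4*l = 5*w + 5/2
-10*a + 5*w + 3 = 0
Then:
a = -5/27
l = 127/216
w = -131/135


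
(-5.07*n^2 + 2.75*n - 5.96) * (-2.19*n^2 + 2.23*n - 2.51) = 11.1033*n^4 - 17.3286*n^3 + 31.9106*n^2 - 20.1933*n + 14.9596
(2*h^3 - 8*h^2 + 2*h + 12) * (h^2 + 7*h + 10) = 2*h^5 + 6*h^4 - 34*h^3 - 54*h^2 + 104*h + 120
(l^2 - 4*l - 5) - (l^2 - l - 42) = 37 - 3*l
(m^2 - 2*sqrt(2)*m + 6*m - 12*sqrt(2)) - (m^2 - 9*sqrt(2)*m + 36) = 6*m + 7*sqrt(2)*m - 36 - 12*sqrt(2)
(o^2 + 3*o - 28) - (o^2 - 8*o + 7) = 11*o - 35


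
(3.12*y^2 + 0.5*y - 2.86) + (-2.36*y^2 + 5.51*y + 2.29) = 0.76*y^2 + 6.01*y - 0.57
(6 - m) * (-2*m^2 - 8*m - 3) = 2*m^3 - 4*m^2 - 45*m - 18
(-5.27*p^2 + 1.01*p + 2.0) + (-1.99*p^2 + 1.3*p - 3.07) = -7.26*p^2 + 2.31*p - 1.07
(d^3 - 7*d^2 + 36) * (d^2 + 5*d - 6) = d^5 - 2*d^4 - 41*d^3 + 78*d^2 + 180*d - 216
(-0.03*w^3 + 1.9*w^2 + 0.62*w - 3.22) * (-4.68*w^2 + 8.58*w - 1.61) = 0.1404*w^5 - 9.1494*w^4 + 13.4487*w^3 + 17.3302*w^2 - 28.6258*w + 5.1842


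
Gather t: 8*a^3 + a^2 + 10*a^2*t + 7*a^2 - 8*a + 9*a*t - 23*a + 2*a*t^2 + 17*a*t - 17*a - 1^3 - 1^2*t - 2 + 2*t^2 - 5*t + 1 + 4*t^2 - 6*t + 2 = 8*a^3 + 8*a^2 - 48*a + t^2*(2*a + 6) + t*(10*a^2 + 26*a - 12)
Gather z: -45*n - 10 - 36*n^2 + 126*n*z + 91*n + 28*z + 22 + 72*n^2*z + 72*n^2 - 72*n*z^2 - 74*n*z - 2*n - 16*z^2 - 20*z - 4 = 36*n^2 + 44*n + z^2*(-72*n - 16) + z*(72*n^2 + 52*n + 8) + 8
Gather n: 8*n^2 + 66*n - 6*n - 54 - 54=8*n^2 + 60*n - 108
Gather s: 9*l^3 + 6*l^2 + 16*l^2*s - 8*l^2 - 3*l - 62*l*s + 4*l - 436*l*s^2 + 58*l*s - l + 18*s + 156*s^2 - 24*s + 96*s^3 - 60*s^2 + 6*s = 9*l^3 - 2*l^2 + 96*s^3 + s^2*(96 - 436*l) + s*(16*l^2 - 4*l)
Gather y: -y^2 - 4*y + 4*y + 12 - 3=9 - y^2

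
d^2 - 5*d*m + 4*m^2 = (d - 4*m)*(d - m)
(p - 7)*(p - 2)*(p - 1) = p^3 - 10*p^2 + 23*p - 14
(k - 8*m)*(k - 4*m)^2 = k^3 - 16*k^2*m + 80*k*m^2 - 128*m^3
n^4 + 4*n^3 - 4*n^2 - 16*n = n*(n - 2)*(n + 2)*(n + 4)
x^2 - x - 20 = (x - 5)*(x + 4)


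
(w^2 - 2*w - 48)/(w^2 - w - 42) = (w - 8)/(w - 7)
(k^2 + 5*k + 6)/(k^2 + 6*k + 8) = (k + 3)/(k + 4)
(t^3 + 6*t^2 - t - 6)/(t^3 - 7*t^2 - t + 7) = (t + 6)/(t - 7)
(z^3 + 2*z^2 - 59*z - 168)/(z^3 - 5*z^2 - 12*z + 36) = (z^2 - z - 56)/(z^2 - 8*z + 12)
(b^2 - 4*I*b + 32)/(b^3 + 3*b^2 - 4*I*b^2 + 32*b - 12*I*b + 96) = 1/(b + 3)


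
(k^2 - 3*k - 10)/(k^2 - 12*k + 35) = (k + 2)/(k - 7)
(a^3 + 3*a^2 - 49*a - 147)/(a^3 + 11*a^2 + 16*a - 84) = (a^2 - 4*a - 21)/(a^2 + 4*a - 12)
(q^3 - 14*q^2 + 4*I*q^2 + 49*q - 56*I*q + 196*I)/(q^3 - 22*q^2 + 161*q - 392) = (q + 4*I)/(q - 8)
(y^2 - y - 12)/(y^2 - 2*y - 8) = (y + 3)/(y + 2)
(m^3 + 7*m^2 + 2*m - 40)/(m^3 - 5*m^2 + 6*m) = (m^2 + 9*m + 20)/(m*(m - 3))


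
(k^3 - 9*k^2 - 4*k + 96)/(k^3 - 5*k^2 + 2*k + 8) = (k^2 - 5*k - 24)/(k^2 - k - 2)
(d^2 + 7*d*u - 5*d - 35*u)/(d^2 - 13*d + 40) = (d + 7*u)/(d - 8)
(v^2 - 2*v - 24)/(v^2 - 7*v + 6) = (v + 4)/(v - 1)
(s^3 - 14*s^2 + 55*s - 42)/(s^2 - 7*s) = s - 7 + 6/s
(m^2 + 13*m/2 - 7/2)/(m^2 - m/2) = (m + 7)/m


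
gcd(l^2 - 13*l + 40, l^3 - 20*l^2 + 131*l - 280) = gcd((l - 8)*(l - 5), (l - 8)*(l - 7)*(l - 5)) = l^2 - 13*l + 40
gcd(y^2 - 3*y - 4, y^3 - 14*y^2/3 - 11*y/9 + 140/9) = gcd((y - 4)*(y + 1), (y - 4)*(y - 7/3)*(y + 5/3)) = y - 4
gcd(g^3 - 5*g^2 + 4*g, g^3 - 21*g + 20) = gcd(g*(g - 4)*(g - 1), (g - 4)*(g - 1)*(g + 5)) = g^2 - 5*g + 4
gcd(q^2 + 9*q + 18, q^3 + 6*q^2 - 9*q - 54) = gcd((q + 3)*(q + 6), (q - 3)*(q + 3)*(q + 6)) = q^2 + 9*q + 18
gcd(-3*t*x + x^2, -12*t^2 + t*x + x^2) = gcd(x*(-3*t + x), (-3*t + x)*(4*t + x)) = -3*t + x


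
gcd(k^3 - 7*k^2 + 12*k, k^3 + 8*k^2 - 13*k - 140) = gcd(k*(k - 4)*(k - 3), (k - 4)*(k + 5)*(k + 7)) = k - 4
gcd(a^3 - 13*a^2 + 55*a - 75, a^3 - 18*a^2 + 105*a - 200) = a^2 - 10*a + 25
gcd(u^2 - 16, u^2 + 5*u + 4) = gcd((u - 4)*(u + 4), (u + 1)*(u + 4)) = u + 4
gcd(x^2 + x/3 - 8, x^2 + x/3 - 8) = x^2 + x/3 - 8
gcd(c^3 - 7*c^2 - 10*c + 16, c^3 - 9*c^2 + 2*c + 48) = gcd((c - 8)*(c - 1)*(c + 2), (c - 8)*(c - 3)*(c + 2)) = c^2 - 6*c - 16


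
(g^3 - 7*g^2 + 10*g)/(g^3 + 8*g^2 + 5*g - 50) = g*(g - 5)/(g^2 + 10*g + 25)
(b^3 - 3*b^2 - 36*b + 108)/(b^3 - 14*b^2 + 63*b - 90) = (b + 6)/(b - 5)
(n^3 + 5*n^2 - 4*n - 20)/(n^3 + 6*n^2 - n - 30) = (n + 2)/(n + 3)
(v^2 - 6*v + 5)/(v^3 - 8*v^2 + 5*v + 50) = (v - 1)/(v^2 - 3*v - 10)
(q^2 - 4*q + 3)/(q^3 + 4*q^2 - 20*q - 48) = (q^2 - 4*q + 3)/(q^3 + 4*q^2 - 20*q - 48)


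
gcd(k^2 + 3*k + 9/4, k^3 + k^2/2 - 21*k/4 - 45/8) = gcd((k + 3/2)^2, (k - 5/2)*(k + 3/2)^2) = k^2 + 3*k + 9/4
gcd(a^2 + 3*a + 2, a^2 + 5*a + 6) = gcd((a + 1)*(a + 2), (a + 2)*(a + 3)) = a + 2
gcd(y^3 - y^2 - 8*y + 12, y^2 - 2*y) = y - 2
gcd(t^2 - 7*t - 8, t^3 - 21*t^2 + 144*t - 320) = t - 8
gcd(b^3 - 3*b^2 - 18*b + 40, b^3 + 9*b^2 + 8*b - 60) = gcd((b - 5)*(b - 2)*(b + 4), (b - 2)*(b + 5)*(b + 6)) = b - 2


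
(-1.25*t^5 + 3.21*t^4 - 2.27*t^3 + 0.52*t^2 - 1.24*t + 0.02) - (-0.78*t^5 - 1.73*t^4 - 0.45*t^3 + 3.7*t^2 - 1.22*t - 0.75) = -0.47*t^5 + 4.94*t^4 - 1.82*t^3 - 3.18*t^2 - 0.02*t + 0.77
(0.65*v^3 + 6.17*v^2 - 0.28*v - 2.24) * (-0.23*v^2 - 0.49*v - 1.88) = -0.1495*v^5 - 1.7376*v^4 - 4.1809*v^3 - 10.9472*v^2 + 1.624*v + 4.2112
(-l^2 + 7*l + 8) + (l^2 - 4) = 7*l + 4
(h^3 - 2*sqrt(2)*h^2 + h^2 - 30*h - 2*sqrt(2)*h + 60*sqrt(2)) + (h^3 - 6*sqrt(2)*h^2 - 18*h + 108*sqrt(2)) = 2*h^3 - 8*sqrt(2)*h^2 + h^2 - 48*h - 2*sqrt(2)*h + 168*sqrt(2)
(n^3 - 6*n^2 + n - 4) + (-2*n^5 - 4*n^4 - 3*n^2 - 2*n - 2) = -2*n^5 - 4*n^4 + n^3 - 9*n^2 - n - 6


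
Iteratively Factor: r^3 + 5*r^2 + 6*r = (r + 3)*(r^2 + 2*r) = r*(r + 3)*(r + 2)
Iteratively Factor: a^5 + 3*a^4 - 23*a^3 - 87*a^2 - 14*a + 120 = (a + 4)*(a^4 - a^3 - 19*a^2 - 11*a + 30) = (a + 2)*(a + 4)*(a^3 - 3*a^2 - 13*a + 15) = (a - 1)*(a + 2)*(a + 4)*(a^2 - 2*a - 15) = (a - 1)*(a + 2)*(a + 3)*(a + 4)*(a - 5)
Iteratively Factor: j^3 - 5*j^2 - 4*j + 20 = (j - 2)*(j^2 - 3*j - 10) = (j - 5)*(j - 2)*(j + 2)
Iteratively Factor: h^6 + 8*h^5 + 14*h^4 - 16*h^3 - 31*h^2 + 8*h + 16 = (h + 1)*(h^5 + 7*h^4 + 7*h^3 - 23*h^2 - 8*h + 16) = (h + 1)*(h + 4)*(h^4 + 3*h^3 - 5*h^2 - 3*h + 4) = (h - 1)*(h + 1)*(h + 4)*(h^3 + 4*h^2 - h - 4) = (h - 1)*(h + 1)^2*(h + 4)*(h^2 + 3*h - 4) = (h - 1)^2*(h + 1)^2*(h + 4)*(h + 4)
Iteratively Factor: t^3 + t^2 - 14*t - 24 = (t - 4)*(t^2 + 5*t + 6) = (t - 4)*(t + 3)*(t + 2)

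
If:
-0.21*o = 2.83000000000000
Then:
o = -13.48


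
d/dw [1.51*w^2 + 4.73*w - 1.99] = 3.02*w + 4.73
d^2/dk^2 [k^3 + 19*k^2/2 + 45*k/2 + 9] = 6*k + 19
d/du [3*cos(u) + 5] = -3*sin(u)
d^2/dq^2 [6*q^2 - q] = 12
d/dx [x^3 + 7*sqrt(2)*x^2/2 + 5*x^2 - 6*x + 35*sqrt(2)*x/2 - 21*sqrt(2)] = 3*x^2 + 7*sqrt(2)*x + 10*x - 6 + 35*sqrt(2)/2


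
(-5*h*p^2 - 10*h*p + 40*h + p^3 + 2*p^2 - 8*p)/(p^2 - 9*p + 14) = (-5*h*p - 20*h + p^2 + 4*p)/(p - 7)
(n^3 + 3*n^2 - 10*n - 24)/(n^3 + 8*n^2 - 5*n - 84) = (n + 2)/(n + 7)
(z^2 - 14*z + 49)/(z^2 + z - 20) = (z^2 - 14*z + 49)/(z^2 + z - 20)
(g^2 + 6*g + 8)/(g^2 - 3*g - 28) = (g + 2)/(g - 7)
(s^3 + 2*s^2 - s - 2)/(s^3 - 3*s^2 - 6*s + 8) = (s + 1)/(s - 4)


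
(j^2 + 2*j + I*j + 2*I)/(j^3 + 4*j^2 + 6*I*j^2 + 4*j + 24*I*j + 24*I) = (j + I)/(j^2 + j*(2 + 6*I) + 12*I)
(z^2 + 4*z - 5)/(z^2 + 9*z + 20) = (z - 1)/(z + 4)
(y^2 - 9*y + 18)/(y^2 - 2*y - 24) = (y - 3)/(y + 4)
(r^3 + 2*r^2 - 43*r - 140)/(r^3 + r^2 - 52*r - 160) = (r - 7)/(r - 8)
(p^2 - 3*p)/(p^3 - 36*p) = (p - 3)/(p^2 - 36)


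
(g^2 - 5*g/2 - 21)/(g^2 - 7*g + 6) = (g + 7/2)/(g - 1)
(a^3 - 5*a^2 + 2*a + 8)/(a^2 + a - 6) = (a^2 - 3*a - 4)/(a + 3)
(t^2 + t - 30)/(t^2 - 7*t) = (t^2 + t - 30)/(t*(t - 7))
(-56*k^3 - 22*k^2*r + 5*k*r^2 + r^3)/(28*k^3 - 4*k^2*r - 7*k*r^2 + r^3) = (-28*k^2 + 3*k*r + r^2)/(14*k^2 - 9*k*r + r^2)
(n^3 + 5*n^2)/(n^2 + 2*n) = n*(n + 5)/(n + 2)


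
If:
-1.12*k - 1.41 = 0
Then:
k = -1.26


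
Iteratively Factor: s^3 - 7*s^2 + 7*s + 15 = (s - 3)*(s^2 - 4*s - 5) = (s - 5)*(s - 3)*(s + 1)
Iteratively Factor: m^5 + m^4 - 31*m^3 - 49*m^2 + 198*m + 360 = (m + 3)*(m^4 - 2*m^3 - 25*m^2 + 26*m + 120) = (m + 3)*(m + 4)*(m^3 - 6*m^2 - m + 30) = (m - 3)*(m + 3)*(m + 4)*(m^2 - 3*m - 10) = (m - 5)*(m - 3)*(m + 3)*(m + 4)*(m + 2)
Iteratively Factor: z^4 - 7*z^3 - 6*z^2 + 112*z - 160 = (z + 4)*(z^3 - 11*z^2 + 38*z - 40) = (z - 4)*(z + 4)*(z^2 - 7*z + 10) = (z - 5)*(z - 4)*(z + 4)*(z - 2)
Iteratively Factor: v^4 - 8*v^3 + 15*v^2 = (v - 5)*(v^3 - 3*v^2) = (v - 5)*(v - 3)*(v^2) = v*(v - 5)*(v - 3)*(v)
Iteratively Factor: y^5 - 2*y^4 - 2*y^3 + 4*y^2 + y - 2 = (y - 1)*(y^4 - y^3 - 3*y^2 + y + 2) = (y - 1)*(y + 1)*(y^3 - 2*y^2 - y + 2) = (y - 1)^2*(y + 1)*(y^2 - y - 2) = (y - 1)^2*(y + 1)^2*(y - 2)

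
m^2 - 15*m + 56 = (m - 8)*(m - 7)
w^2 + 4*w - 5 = (w - 1)*(w + 5)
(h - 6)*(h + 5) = h^2 - h - 30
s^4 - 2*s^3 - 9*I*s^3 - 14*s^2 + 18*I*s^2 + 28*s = s*(s - 2)*(s - 7*I)*(s - 2*I)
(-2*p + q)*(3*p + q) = -6*p^2 + p*q + q^2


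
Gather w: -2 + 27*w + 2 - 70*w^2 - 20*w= -70*w^2 + 7*w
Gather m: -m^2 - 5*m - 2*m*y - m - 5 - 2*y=-m^2 + m*(-2*y - 6) - 2*y - 5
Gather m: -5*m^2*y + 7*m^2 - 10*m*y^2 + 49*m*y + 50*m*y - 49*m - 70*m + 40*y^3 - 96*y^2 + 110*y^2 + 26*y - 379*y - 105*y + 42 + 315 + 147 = m^2*(7 - 5*y) + m*(-10*y^2 + 99*y - 119) + 40*y^3 + 14*y^2 - 458*y + 504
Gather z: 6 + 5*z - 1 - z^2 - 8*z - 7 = -z^2 - 3*z - 2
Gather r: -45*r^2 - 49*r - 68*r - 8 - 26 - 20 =-45*r^2 - 117*r - 54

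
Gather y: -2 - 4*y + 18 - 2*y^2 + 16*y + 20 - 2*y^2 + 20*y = -4*y^2 + 32*y + 36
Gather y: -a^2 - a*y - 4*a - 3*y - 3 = -a^2 - 4*a + y*(-a - 3) - 3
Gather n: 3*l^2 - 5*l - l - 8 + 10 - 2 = 3*l^2 - 6*l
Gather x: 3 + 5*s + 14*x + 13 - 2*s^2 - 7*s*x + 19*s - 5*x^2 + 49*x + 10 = -2*s^2 + 24*s - 5*x^2 + x*(63 - 7*s) + 26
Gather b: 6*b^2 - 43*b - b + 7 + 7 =6*b^2 - 44*b + 14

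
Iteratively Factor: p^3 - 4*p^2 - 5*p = (p)*(p^2 - 4*p - 5) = p*(p + 1)*(p - 5)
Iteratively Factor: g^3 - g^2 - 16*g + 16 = (g + 4)*(g^2 - 5*g + 4) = (g - 4)*(g + 4)*(g - 1)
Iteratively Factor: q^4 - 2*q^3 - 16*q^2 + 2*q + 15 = (q - 1)*(q^3 - q^2 - 17*q - 15) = (q - 1)*(q + 3)*(q^2 - 4*q - 5) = (q - 5)*(q - 1)*(q + 3)*(q + 1)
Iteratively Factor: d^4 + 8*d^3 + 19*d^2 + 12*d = (d)*(d^3 + 8*d^2 + 19*d + 12) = d*(d + 3)*(d^2 + 5*d + 4) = d*(d + 3)*(d + 4)*(d + 1)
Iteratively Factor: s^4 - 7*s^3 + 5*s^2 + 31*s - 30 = (s - 1)*(s^3 - 6*s^2 - s + 30) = (s - 3)*(s - 1)*(s^2 - 3*s - 10) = (s - 3)*(s - 1)*(s + 2)*(s - 5)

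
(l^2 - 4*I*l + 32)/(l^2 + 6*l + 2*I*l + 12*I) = (l^2 - 4*I*l + 32)/(l^2 + 2*l*(3 + I) + 12*I)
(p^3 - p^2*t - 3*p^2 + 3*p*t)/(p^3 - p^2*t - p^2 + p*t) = (p - 3)/(p - 1)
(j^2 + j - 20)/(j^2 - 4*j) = (j + 5)/j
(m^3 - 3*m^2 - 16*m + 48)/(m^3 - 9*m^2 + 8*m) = (m^3 - 3*m^2 - 16*m + 48)/(m*(m^2 - 9*m + 8))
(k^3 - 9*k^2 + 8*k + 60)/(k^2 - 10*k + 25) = (k^2 - 4*k - 12)/(k - 5)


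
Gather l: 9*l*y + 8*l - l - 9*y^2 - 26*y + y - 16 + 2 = l*(9*y + 7) - 9*y^2 - 25*y - 14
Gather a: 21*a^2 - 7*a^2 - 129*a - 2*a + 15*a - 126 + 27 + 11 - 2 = 14*a^2 - 116*a - 90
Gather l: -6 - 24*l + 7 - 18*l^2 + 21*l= -18*l^2 - 3*l + 1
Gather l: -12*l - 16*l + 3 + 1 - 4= -28*l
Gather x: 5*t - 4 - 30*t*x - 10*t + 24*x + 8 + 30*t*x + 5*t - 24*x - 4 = 0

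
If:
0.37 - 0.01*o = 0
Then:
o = 37.00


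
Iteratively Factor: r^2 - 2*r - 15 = (r + 3)*(r - 5)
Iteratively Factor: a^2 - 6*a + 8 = (a - 4)*(a - 2)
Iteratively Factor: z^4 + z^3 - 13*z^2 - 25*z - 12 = (z + 1)*(z^3 - 13*z - 12) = (z + 1)*(z + 3)*(z^2 - 3*z - 4) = (z - 4)*(z + 1)*(z + 3)*(z + 1)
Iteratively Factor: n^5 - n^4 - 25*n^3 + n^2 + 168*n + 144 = (n - 4)*(n^4 + 3*n^3 - 13*n^2 - 51*n - 36) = (n - 4)^2*(n^3 + 7*n^2 + 15*n + 9) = (n - 4)^2*(n + 1)*(n^2 + 6*n + 9) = (n - 4)^2*(n + 1)*(n + 3)*(n + 3)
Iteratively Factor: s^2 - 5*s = (s - 5)*(s)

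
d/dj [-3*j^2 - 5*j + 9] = -6*j - 5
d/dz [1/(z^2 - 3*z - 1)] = (3 - 2*z)/(-z^2 + 3*z + 1)^2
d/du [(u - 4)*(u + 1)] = 2*u - 3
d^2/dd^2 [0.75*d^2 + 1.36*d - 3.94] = 1.50000000000000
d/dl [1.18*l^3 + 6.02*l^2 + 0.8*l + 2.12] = 3.54*l^2 + 12.04*l + 0.8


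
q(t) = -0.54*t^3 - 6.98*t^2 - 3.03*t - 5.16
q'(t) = -1.62*t^2 - 13.96*t - 3.03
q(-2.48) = -32.34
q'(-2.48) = 21.63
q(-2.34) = -29.37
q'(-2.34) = 20.77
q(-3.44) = -55.35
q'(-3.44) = 25.82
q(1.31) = -22.32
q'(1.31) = -24.10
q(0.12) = -5.63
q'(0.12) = -4.73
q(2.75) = -77.51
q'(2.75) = -53.67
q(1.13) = -18.28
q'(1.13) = -20.87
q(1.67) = -32.20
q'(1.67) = -30.86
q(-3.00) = -44.31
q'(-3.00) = 24.27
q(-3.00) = -44.31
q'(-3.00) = 24.27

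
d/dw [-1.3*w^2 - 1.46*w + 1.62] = -2.6*w - 1.46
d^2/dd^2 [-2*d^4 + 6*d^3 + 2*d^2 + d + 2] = -24*d^2 + 36*d + 4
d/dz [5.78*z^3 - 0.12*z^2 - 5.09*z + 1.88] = 17.34*z^2 - 0.24*z - 5.09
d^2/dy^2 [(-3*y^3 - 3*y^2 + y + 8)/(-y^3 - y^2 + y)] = 4*(3*y^5 - 21*y^4 - 30*y^3 + 12*y - 4)/(y^3*(y^6 + 3*y^5 - 5*y^3 + 3*y - 1))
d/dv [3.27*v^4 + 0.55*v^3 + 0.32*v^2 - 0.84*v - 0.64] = 13.08*v^3 + 1.65*v^2 + 0.64*v - 0.84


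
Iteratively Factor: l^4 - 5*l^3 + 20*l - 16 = (l + 2)*(l^3 - 7*l^2 + 14*l - 8) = (l - 4)*(l + 2)*(l^2 - 3*l + 2) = (l - 4)*(l - 1)*(l + 2)*(l - 2)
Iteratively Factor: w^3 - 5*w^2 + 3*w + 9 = (w + 1)*(w^2 - 6*w + 9) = (w - 3)*(w + 1)*(w - 3)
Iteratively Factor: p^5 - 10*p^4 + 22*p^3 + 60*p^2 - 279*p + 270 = (p - 5)*(p^4 - 5*p^3 - 3*p^2 + 45*p - 54) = (p - 5)*(p - 2)*(p^3 - 3*p^2 - 9*p + 27) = (p - 5)*(p - 2)*(p + 3)*(p^2 - 6*p + 9) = (p - 5)*(p - 3)*(p - 2)*(p + 3)*(p - 3)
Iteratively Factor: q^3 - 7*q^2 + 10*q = (q)*(q^2 - 7*q + 10) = q*(q - 5)*(q - 2)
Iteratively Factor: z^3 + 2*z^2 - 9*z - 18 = (z + 3)*(z^2 - z - 6) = (z - 3)*(z + 3)*(z + 2)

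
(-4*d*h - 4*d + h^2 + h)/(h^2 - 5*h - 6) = (-4*d + h)/(h - 6)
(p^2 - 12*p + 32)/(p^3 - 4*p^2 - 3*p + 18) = (p^2 - 12*p + 32)/(p^3 - 4*p^2 - 3*p + 18)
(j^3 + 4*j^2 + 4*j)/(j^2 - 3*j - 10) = j*(j + 2)/(j - 5)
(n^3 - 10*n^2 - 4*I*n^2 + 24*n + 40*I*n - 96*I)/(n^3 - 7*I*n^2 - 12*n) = (n^2 - 10*n + 24)/(n*(n - 3*I))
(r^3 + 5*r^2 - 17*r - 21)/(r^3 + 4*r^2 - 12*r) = (r^3 + 5*r^2 - 17*r - 21)/(r*(r^2 + 4*r - 12))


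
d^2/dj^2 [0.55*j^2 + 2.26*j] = 1.10000000000000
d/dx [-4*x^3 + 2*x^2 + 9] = 4*x*(1 - 3*x)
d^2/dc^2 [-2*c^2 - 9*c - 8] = -4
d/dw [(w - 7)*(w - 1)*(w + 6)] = 3*w^2 - 4*w - 41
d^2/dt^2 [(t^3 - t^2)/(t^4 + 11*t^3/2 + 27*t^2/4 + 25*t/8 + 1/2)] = 16*(4*t^5 - 20*t^4 - 113*t^3 - 76*t^2 + 176*t - 16)/(32*t^8 + 464*t^7 + 2576*t^6 + 6888*t^5 + 9450*t^4 + 7161*t^3 + 3052*t^2 + 688*t + 64)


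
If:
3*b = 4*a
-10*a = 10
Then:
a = -1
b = -4/3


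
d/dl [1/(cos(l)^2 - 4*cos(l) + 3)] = 2*(cos(l) - 2)*sin(l)/(cos(l)^2 - 4*cos(l) + 3)^2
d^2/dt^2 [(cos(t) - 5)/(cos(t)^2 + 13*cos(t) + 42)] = (-9*(1 - cos(2*t))^2*cos(t) + 33*(1 - cos(2*t))^2 - 19195*cos(t) + 1174*cos(2*t) + 441*cos(3*t) + 2*cos(5*t) - 8406)/(4*(cos(t) + 6)^3*(cos(t) + 7)^3)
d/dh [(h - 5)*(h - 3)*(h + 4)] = 3*h^2 - 8*h - 17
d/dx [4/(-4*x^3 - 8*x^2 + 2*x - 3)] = 8*(6*x^2 + 8*x - 1)/(4*x^3 + 8*x^2 - 2*x + 3)^2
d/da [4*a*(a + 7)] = 8*a + 28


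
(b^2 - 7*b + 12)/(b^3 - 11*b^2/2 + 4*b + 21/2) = 2*(b - 4)/(2*b^2 - 5*b - 7)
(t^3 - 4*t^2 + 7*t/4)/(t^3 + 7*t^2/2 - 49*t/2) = (t - 1/2)/(t + 7)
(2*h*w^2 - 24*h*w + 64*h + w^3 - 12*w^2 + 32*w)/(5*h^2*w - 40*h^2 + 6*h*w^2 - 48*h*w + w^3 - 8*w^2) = (2*h*w - 8*h + w^2 - 4*w)/(5*h^2 + 6*h*w + w^2)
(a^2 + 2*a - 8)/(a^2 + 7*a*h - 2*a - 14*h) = (a + 4)/(a + 7*h)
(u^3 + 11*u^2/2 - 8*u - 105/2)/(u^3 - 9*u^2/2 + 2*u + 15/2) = (2*u^2 + 17*u + 35)/(2*u^2 - 3*u - 5)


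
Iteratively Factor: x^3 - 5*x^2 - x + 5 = (x - 1)*(x^2 - 4*x - 5) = (x - 5)*(x - 1)*(x + 1)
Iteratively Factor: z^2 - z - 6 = (z - 3)*(z + 2)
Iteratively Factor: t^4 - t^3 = (t)*(t^3 - t^2) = t^2*(t^2 - t) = t^3*(t - 1)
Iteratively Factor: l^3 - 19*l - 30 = (l - 5)*(l^2 + 5*l + 6) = (l - 5)*(l + 2)*(l + 3)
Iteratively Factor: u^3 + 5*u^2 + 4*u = (u + 1)*(u^2 + 4*u) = u*(u + 1)*(u + 4)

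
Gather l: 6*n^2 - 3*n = 6*n^2 - 3*n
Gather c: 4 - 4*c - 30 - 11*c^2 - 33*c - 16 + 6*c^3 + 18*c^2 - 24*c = 6*c^3 + 7*c^2 - 61*c - 42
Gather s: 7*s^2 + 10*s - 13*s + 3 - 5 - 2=7*s^2 - 3*s - 4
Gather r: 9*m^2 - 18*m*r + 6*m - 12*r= 9*m^2 + 6*m + r*(-18*m - 12)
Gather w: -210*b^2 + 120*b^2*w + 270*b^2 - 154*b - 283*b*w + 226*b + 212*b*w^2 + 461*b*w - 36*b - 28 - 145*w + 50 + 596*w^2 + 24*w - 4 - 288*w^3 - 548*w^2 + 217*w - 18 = 60*b^2 + 36*b - 288*w^3 + w^2*(212*b + 48) + w*(120*b^2 + 178*b + 96)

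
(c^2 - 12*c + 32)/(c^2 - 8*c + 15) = (c^2 - 12*c + 32)/(c^2 - 8*c + 15)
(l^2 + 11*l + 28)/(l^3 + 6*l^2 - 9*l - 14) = (l + 4)/(l^2 - l - 2)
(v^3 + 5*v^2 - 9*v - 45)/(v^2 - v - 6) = (v^2 + 8*v + 15)/(v + 2)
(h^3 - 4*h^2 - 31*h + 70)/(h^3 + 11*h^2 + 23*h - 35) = (h^2 - 9*h + 14)/(h^2 + 6*h - 7)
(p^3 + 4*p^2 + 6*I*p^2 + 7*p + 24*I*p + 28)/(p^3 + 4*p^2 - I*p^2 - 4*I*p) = (p + 7*I)/p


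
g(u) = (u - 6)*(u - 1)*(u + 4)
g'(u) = (u - 6)*(u - 1) + (u - 6)*(u + 4) + (u - 1)*(u + 4)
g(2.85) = -39.92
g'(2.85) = -14.73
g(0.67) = 8.21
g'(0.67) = -24.67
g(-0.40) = 32.26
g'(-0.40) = -19.12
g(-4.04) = -2.02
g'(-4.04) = 51.20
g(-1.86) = 48.11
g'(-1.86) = -0.46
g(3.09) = -43.12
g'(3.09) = -11.90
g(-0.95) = 41.34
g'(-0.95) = -13.59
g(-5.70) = -133.26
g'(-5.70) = 109.67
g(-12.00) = -1872.00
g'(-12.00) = 482.00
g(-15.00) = -3696.00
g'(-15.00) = 743.00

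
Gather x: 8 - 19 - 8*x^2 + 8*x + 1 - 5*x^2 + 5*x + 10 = -13*x^2 + 13*x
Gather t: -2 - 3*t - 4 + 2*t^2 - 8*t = 2*t^2 - 11*t - 6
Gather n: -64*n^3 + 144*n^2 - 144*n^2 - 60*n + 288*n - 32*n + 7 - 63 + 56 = -64*n^3 + 196*n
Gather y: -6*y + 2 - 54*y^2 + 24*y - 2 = -54*y^2 + 18*y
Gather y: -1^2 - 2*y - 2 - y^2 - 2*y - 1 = -y^2 - 4*y - 4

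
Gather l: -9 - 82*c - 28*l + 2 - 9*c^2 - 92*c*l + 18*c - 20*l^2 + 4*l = -9*c^2 - 64*c - 20*l^2 + l*(-92*c - 24) - 7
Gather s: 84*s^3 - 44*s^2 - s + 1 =84*s^3 - 44*s^2 - s + 1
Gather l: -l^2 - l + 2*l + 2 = -l^2 + l + 2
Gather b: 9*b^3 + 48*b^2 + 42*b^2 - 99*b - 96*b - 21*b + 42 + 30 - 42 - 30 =9*b^3 + 90*b^2 - 216*b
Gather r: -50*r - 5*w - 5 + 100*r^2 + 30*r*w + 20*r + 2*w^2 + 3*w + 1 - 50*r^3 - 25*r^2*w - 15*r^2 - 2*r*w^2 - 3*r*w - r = -50*r^3 + r^2*(85 - 25*w) + r*(-2*w^2 + 27*w - 31) + 2*w^2 - 2*w - 4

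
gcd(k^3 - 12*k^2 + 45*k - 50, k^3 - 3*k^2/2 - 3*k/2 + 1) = k - 2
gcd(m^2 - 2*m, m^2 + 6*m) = m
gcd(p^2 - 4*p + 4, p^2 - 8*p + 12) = p - 2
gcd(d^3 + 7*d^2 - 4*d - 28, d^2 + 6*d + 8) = d + 2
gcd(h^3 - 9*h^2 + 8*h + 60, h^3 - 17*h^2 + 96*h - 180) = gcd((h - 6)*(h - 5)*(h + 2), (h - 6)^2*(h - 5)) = h^2 - 11*h + 30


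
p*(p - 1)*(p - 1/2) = p^3 - 3*p^2/2 + p/2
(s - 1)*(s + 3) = s^2 + 2*s - 3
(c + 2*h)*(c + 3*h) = c^2 + 5*c*h + 6*h^2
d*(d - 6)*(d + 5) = d^3 - d^2 - 30*d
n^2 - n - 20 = (n - 5)*(n + 4)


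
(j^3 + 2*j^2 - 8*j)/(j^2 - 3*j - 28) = j*(j - 2)/(j - 7)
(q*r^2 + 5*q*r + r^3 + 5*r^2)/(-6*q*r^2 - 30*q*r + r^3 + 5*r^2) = (-q - r)/(6*q - r)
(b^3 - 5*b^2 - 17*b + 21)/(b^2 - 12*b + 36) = (b^3 - 5*b^2 - 17*b + 21)/(b^2 - 12*b + 36)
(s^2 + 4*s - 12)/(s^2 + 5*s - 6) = (s - 2)/(s - 1)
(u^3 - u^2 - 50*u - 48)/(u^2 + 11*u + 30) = (u^2 - 7*u - 8)/(u + 5)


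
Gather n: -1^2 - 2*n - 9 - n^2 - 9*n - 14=-n^2 - 11*n - 24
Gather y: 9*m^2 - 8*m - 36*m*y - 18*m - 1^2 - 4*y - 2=9*m^2 - 26*m + y*(-36*m - 4) - 3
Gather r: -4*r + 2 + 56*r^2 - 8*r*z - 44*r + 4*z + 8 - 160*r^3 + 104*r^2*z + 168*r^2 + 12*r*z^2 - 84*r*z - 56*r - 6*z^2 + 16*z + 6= -160*r^3 + r^2*(104*z + 224) + r*(12*z^2 - 92*z - 104) - 6*z^2 + 20*z + 16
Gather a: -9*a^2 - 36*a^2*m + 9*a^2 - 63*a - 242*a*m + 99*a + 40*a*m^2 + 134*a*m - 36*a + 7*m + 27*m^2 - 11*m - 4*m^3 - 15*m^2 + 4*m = -36*a^2*m + a*(40*m^2 - 108*m) - 4*m^3 + 12*m^2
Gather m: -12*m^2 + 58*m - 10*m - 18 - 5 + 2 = -12*m^2 + 48*m - 21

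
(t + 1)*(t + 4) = t^2 + 5*t + 4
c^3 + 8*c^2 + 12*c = c*(c + 2)*(c + 6)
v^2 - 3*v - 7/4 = (v - 7/2)*(v + 1/2)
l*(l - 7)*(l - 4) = l^3 - 11*l^2 + 28*l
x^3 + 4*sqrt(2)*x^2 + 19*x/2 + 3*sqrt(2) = (x + sqrt(2)/2)*(x + 3*sqrt(2)/2)*(x + 2*sqrt(2))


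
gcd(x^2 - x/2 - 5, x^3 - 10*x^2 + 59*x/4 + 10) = x - 5/2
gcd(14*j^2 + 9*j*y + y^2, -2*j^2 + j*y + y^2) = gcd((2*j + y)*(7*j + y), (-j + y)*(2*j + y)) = 2*j + y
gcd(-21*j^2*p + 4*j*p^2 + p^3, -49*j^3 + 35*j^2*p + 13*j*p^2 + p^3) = 7*j + p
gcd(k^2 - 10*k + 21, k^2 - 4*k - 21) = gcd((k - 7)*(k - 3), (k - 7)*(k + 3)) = k - 7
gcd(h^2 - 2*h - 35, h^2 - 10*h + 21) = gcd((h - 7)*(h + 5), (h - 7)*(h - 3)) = h - 7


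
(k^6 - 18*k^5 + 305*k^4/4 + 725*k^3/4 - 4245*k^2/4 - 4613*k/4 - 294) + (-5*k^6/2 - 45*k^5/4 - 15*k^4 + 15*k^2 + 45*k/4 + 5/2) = -3*k^6/2 - 117*k^5/4 + 245*k^4/4 + 725*k^3/4 - 4185*k^2/4 - 1142*k - 583/2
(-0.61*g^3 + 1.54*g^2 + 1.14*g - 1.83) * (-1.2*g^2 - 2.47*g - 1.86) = 0.732*g^5 - 0.3413*g^4 - 4.0372*g^3 - 3.4842*g^2 + 2.3997*g + 3.4038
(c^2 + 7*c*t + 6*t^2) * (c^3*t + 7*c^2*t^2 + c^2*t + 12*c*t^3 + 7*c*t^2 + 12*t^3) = c^5*t + 14*c^4*t^2 + c^4*t + 67*c^3*t^3 + 14*c^3*t^2 + 126*c^2*t^4 + 67*c^2*t^3 + 72*c*t^5 + 126*c*t^4 + 72*t^5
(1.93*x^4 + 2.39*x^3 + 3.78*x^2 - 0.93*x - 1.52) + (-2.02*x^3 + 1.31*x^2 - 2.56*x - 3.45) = 1.93*x^4 + 0.37*x^3 + 5.09*x^2 - 3.49*x - 4.97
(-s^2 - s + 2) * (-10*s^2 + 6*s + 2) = 10*s^4 + 4*s^3 - 28*s^2 + 10*s + 4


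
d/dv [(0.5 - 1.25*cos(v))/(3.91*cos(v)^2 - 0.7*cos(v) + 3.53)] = (-4.8875*cos(v)^2 + 3.91*cos(v) + 4.0625)*sin(v)/(15.2881*cos(v)^4 - 5.474*cos(v)^3 + 28.0946*cos(v)^2 - 4.942*cos(v) + 12.4609)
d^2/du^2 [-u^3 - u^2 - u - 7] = -6*u - 2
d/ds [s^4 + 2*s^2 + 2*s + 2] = 4*s^3 + 4*s + 2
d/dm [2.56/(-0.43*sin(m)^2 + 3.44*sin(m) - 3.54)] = (2.2016*sin(m) - 8.8064)*cos(m)/(0.43*sin(m)^2 - 3.44*sin(m) + 3.54)^2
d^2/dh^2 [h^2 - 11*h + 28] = 2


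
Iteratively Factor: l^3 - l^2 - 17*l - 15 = (l + 3)*(l^2 - 4*l - 5) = (l + 1)*(l + 3)*(l - 5)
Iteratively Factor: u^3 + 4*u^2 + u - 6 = (u - 1)*(u^2 + 5*u + 6) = (u - 1)*(u + 3)*(u + 2)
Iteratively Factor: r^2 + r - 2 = (r - 1)*(r + 2)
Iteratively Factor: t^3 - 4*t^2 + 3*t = (t)*(t^2 - 4*t + 3) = t*(t - 3)*(t - 1)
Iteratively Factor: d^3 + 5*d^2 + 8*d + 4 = (d + 1)*(d^2 + 4*d + 4) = (d + 1)*(d + 2)*(d + 2)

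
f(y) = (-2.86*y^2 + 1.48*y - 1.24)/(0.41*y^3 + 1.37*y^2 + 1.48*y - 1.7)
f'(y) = (1.48 - 5.72*y)/(0.41*y^3 + 1.37*y^2 + 1.48*y - 1.7) + (-2.86*y^2 + 1.48*y - 1.24)*(-1.23*y^2 - 2.74*y - 1.48)/(0.41*y^3 + 1.37*y^2 + 1.48*y - 1.7)^2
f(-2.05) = 6.49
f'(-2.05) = -2.59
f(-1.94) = 6.18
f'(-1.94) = -3.19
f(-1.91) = 6.08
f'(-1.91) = -3.33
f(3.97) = -0.79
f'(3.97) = 0.07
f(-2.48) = 7.04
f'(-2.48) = 0.05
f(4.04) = -0.78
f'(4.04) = 0.07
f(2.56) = -0.90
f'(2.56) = 0.10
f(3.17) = -0.85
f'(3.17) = 0.08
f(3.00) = -0.86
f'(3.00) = 0.09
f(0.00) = 0.73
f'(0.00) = -0.24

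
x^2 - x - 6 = (x - 3)*(x + 2)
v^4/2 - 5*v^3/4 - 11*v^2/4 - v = v*(v/2 + 1/2)*(v - 4)*(v + 1/2)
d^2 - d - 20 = (d - 5)*(d + 4)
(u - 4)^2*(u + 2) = u^3 - 6*u^2 + 32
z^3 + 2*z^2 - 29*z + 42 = (z - 3)*(z - 2)*(z + 7)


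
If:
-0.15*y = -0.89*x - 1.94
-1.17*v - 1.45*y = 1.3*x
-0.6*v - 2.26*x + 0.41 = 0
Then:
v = 14.08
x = -3.56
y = -8.17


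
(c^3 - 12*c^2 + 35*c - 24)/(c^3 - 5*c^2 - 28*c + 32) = (c - 3)/(c + 4)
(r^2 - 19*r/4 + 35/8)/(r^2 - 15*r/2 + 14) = (r - 5/4)/(r - 4)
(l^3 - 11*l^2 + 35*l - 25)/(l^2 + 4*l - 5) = (l^2 - 10*l + 25)/(l + 5)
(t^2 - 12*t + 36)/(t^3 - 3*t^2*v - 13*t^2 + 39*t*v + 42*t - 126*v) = (t - 6)/(t^2 - 3*t*v - 7*t + 21*v)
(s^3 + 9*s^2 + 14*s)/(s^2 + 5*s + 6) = s*(s + 7)/(s + 3)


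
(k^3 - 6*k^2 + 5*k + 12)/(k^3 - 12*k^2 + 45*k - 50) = (k^3 - 6*k^2 + 5*k + 12)/(k^3 - 12*k^2 + 45*k - 50)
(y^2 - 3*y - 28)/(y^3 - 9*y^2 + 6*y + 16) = (y^2 - 3*y - 28)/(y^3 - 9*y^2 + 6*y + 16)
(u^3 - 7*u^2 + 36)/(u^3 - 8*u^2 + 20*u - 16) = (u^3 - 7*u^2 + 36)/(u^3 - 8*u^2 + 20*u - 16)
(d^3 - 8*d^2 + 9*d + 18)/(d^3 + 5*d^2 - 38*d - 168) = (d^2 - 2*d - 3)/(d^2 + 11*d + 28)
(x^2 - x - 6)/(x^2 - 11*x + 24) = (x + 2)/(x - 8)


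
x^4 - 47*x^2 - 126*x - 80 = (x - 8)*(x + 1)*(x + 2)*(x + 5)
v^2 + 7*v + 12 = (v + 3)*(v + 4)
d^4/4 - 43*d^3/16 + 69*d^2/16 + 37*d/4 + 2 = (d/4 + 1/4)*(d - 8)*(d - 4)*(d + 1/4)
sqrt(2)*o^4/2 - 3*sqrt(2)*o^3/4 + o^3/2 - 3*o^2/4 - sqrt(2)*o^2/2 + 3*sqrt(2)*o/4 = o*(o - 3/2)*(o - sqrt(2)/2)*(sqrt(2)*o/2 + 1)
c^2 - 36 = (c - 6)*(c + 6)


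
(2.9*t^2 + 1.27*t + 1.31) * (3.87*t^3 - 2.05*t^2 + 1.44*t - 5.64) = 11.223*t^5 - 1.0301*t^4 + 6.6422*t^3 - 17.2127*t^2 - 5.2764*t - 7.3884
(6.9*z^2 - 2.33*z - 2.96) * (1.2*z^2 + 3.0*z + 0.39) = 8.28*z^4 + 17.904*z^3 - 7.851*z^2 - 9.7887*z - 1.1544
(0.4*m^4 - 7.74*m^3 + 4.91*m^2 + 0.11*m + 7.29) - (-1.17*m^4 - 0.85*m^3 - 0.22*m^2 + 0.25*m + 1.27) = 1.57*m^4 - 6.89*m^3 + 5.13*m^2 - 0.14*m + 6.02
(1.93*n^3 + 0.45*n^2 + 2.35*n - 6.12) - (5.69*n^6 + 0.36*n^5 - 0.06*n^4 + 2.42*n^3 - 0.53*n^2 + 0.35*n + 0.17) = -5.69*n^6 - 0.36*n^5 + 0.06*n^4 - 0.49*n^3 + 0.98*n^2 + 2.0*n - 6.29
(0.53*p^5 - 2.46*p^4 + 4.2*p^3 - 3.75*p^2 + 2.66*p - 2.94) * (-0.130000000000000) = -0.0689*p^5 + 0.3198*p^4 - 0.546*p^3 + 0.4875*p^2 - 0.3458*p + 0.3822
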